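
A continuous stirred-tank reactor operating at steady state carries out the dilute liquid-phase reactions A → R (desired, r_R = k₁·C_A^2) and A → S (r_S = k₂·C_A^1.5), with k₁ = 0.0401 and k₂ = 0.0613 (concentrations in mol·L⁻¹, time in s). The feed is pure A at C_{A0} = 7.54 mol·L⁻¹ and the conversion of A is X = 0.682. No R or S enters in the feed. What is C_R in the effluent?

2.59 mol·L⁻¹

Exit C_A = C_{A0}(1−X) = 7.54×0.318 = 2.398 mol·L⁻¹.
In a CSTR the entire volume is at exit conditions, so r_R = 0.0401×2.398^2 = 0.2305 and r_S = 0.0613×2.398^1.5 = 0.2276.
Fraction of consumed A going to R: r_R/(r_R+r_S) = 0.5032.
C_R = 0.5032·C_{A0}·X = 0.5032×7.54×0.682 = 2.59 mol·L⁻¹.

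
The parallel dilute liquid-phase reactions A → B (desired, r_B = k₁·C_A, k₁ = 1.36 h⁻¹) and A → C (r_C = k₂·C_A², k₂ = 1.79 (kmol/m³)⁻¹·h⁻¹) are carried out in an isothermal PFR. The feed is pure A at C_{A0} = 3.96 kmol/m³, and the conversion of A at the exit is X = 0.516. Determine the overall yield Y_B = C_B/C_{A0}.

C_A = C_{A0}(1−X) = 1.917 kmol/m³.
Along a PFR/batch, dC_B/dC_A = −r_B/(r_B+r_C) = −k₁/(k₁+k₂·C_A).
Integrating from C_{A0} to C_A: C_B = (1.36/1.79)·ln[(1.36+1.79·3.96)/(1.36+1.79·1.92)] = 0.7598·ln(8.448/4.791) = 0.4310 kmol/m³.
Y_B = C_B/C_{A0} = 0.4310/3.96 = 0.109.

0.109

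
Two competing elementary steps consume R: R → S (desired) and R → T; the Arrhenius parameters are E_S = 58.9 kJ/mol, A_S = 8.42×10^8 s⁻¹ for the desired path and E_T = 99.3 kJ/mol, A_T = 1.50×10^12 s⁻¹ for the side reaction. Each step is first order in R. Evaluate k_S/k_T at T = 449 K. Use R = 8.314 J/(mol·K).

28.1

Since both paths have the same order in R, the concentration cancels and S_{S/T} = k_S/k_T = (A_S/A_T)·exp[(E_T−E_S)/(RT)].
(E_T−E_S)/(RT) = (99.3−58.9)×10³/(8.314×449) = 40400/3733 = 10.82.
k_S/k_T = (8.42×10^8/1.50×10^12)·exp(10.82) = 5.613×10^-4 × 50133 = 28.1.
Since E_S < E_T, lowering the temperature improves selectivity toward S.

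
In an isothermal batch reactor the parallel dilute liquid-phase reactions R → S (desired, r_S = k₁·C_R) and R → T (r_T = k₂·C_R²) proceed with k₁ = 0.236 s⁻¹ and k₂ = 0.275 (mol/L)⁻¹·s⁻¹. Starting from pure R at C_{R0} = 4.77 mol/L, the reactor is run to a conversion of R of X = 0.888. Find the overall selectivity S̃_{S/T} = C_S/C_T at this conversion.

0.395

C_R = C_{R0}(1−X) = 0.5342 mol/L.
Along a PFR/batch, dC_S/dC_R = −r_S/(r_S+r_T) = −k₁/(k₁+k₂·C_R).
Integrating from C_{R0} to C_R: C_S = (0.236/0.275)·ln[(0.236+0.275·4.77)/(0.236+0.275·0.534)] = 0.8582·ln(1.548/0.3829) = 1.199 mol/L.
C_T = (C_{R0}−C_R)−C_S = 3.037 mol/L; S̃_{S/T} = 1.199/3.037 = 0.395.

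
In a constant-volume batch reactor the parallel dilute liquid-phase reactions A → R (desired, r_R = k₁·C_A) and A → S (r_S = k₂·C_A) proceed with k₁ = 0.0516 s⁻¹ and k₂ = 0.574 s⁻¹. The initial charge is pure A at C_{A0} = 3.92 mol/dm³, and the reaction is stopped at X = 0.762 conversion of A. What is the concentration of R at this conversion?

0.246 mol/dm³

C_A = C_{A0}(1−X) = 0.9330 mol/dm³.
Both paths are first order in A, so the instantaneous fraction to R is constant: dC_R/d(−C_A) = k₁/(k₁+k₂) = 0.08248.
C_R = 0.08248·(C_{A0}−C_A) = 0.08248×2.987 = 0.246 mol/dm³.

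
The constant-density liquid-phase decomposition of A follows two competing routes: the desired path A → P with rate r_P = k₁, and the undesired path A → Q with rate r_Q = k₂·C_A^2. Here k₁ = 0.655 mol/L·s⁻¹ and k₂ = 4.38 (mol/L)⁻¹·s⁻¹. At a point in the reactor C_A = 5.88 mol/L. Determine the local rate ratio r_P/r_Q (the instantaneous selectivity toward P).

S_{P/Q} = r_P/r_Q = (k₁)/(k₂·C_A^2) = (k₁/k₂)·C_A^-2.
= (0.655) / (4.38×5.880^2) = 0.6550/151.4 = 0.00433.
The undesired path is higher order in A, so low C_A (CSTR or dilute feed) favours P.

0.00433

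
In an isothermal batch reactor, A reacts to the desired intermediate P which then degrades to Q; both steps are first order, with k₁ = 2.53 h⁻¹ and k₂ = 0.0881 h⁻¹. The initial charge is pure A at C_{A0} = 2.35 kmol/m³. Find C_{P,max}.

Evaluating C_P at t_opt = ln(k₂/k₁)/(k₂−k₁) gives C_{P,max}/C_{A0} = (k₁/k₂)^[k₂/(k₂−k₁)].
= (2.53/0.0881)^(0.0881/(0.0881−2.53)) = (28.72)^(-0.03608) = 0.8859.
C_{P,max} = 0.8859×2.35 = 2.08 kmol/m³.

2.08 kmol/m³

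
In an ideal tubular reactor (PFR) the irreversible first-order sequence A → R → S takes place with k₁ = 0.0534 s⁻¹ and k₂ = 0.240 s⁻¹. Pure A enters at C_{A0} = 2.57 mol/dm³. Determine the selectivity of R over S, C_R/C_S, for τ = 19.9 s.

Solving the coupled first-order balances gives C_R(τ) = [k₁/(k₂−k₁)]·C_{A0}·(e^(−k₁τ) − e^(−k₂τ)).
e^(−k₁τ) = e^(−0.0534×19.9) = e^(−1.063) = 0.3455; e^(−k₂τ) = e^(−4.776) = 0.008430.
C_R = 0.0534×2.57/(0.240−0.0534) × (0.3455−0.008430) = 0.7355×0.3371 = 0.2479 mol/dm³.
C_A = C_{A0}e^(−k₁τ) = 0.8880 mol/dm³, so C_S = C_{A0}−C_A−C_R = 1.434 mol/dm³; C_R/C_S = 0.173.

0.173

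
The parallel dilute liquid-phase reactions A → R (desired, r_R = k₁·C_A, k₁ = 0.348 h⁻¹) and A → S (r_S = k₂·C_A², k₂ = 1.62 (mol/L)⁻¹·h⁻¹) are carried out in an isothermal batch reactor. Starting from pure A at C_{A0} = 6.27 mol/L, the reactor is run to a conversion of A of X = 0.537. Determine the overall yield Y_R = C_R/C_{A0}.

C_A = C_{A0}(1−X) = 2.903 mol/L.
Along a PFR/batch, dC_R/dC_A = −r_R/(r_R+r_S) = −k₁/(k₁+k₂·C_A).
Integrating from C_{A0} to C_A: C_R = (0.348/1.62)·ln[(0.348+1.62·6.27)/(0.348+1.62·2.90)] = 0.2148·ln(10.51/5.051) = 0.1573 mol/L.
Y_R = C_R/C_{A0} = 0.1573/6.27 = 0.0251.

0.0251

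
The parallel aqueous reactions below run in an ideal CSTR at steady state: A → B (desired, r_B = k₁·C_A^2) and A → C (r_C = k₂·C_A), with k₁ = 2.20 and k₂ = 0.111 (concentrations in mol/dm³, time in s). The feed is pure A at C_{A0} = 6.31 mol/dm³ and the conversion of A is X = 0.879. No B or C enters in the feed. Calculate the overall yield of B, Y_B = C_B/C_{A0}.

Exit C_A = C_{A0}(1−X) = 6.31×0.121 = 0.7635 mol/dm³.
A CSTR operates uniformly at the exit composition, giving r_B = 1.282 and r_C = 0.08475 (each k·C_A^n at C_A = 0.7635).
Fraction of consumed A going to B: r_B/(r_B+r_C) = 0.9380.
C_B = 0.9380·C_{A0}·X = 0.9380×6.31×0.879 = 5.20 mol/dm³; Y_B = C_B/C_{A0} = 0.825.

0.825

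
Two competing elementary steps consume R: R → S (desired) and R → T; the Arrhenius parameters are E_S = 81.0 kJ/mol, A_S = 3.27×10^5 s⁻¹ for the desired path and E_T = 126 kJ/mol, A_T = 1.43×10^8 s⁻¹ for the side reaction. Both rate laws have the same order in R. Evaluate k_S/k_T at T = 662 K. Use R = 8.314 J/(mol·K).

k_S/k_T = (A_S/A_T)·exp[−(E_S−E_T)/(RT)] = (A_S/A_T)·exp[(E_T−E_S)/(RT)].
(E_T−E_S)/(RT) = (126−81.0)×10³/(8.314×662) = 45000/5504 = 8.176.
k_S/k_T = (3.27×10^5/1.43×10^8)·exp(8.176) = 0.002287 × 3555 = 8.13.
Since E_S < E_T, lowering the temperature improves selectivity toward S.

8.13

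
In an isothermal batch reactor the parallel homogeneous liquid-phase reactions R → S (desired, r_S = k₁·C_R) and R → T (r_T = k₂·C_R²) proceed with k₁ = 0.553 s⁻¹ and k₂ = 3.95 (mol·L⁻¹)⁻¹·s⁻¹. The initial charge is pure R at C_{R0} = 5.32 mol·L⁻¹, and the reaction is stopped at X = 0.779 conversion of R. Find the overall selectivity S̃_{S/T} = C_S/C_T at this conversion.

0.0505

C_R = C_{R0}(1−X) = 1.176 mol·L⁻¹.
Along a PFR/batch, dC_S/dC_R = −r_S/(r_S+r_T) = −k₁/(k₁+k₂·C_R).
Integrating from C_{R0} to C_R: C_S = (0.553/3.95)·ln[(0.553+3.95·5.32)/(0.553+3.95·1.18)] = 0.1400·ln(21.57/5.197) = 0.1992 mol·L⁻¹.
C_T = (C_{R0}−C_R)−C_S = 3.945 mol·L⁻¹; S̃_{S/T} = 0.1992/3.945 = 0.0505.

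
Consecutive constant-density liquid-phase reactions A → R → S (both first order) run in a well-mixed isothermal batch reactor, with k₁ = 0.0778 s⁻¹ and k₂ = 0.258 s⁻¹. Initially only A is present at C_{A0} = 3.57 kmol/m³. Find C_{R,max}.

0.642 kmol/m³

At the optimum, C_{R,max}/C_{A0} = (k₁/k₂)^[k₂/(k₂−k₁)].
= (0.0778/0.258)^(0.258/(0.258−0.0778)) = (0.3016)^(1.432) = 0.1797.
C_{R,max} = 0.1797×3.57 = 0.642 kmol/m³.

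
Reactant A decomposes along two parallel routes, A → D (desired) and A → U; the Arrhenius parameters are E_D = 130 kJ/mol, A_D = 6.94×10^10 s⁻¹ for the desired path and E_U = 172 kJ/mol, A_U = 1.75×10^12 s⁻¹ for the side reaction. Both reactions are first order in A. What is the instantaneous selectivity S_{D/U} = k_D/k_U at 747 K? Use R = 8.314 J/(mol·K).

Since both paths have the same order in A, the concentration cancels and S_{D/U} = k_D/k_U = (A_D/A_U)·exp[(E_U−E_D)/(RT)].
(E_U−E_D)/(RT) = (172−130)×10³/(8.314×747) = 42000/6211 = 6.763.
k_D/k_U = (6.94×10^10/1.75×10^12)·exp(6.763) = 0.03966 × 865.0 = 34.3.
Since E_D < E_U, lowering the temperature improves selectivity toward D.

34.3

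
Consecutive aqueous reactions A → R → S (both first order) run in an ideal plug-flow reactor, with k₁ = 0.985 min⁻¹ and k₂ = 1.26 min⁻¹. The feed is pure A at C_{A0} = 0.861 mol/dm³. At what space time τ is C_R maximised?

Setting dC_R/dτ = 0 gives τ_opt = ln(k₂/k₁)/(k₂−k₁).
= ln(1.26/0.985)/(1.26−0.985) = ln(1.279)/0.2750 = 0.2462/0.2750 = 0.895 min.

0.895 min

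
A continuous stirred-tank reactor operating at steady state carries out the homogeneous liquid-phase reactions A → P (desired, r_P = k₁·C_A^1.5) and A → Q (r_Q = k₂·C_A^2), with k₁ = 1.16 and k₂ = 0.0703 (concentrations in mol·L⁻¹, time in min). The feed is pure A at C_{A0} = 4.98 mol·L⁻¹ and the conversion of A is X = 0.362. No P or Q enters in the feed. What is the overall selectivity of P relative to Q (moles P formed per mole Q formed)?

Exit C_A = C_{A0}(1−X) = 4.98×0.638 = 3.177 mol·L⁻¹.
In a CSTR the entire volume is at exit conditions, so r_P = 1.16×3.177^1.5 = 6.570 and r_Q = 0.0703×3.177^2 = 0.7097.
Overall selectivity = C_P/C_Q = r_Pτ/(r_Qτ) = r_P/r_Q = 9.26.

9.26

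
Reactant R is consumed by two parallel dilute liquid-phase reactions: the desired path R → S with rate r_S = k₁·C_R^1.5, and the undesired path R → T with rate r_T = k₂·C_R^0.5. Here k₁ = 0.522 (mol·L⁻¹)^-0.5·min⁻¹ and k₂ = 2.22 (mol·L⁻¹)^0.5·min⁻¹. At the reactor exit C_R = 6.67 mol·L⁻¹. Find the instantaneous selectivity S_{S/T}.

1.57

S_{S/T} = r_S/r_T = (k₁·C_R^1.5)/(k₂·C_R^0.5) = (k₁/k₂)·C_R.
= (0.522×6.670^1.5) / (2.22×6.670^0.5) = 8.992/5.733 = 1.57.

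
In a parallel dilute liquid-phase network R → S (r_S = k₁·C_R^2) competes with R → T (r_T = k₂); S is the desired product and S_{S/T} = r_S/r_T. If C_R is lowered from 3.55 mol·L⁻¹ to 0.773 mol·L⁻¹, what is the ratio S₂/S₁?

0.0474

S_{S/T} = (k₁/k₂)·C_R^2, so S₂/S₁ = (C_{R,2}/C_{R,1})^2.
= (0.773/3.55)^2 = (0.2177)^2 = 0.0474.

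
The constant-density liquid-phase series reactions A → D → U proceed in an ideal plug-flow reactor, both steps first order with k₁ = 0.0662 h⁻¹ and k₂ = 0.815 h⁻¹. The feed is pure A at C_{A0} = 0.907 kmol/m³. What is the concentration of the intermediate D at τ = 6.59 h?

0.0515 kmol/m³

The intermediate concentration in a first-order A→B→C sequence is C_D = k₁C_{A0}(e^(−k₁τ) − e^(−k₂τ))/(k₂−k₁).
e^(−k₁τ) = e^(−0.0662×6.59) = e^(−0.4363) = 0.6465; e^(−k₂τ) = e^(−5.371) = 0.004650.
C_D = 0.0662×0.907/(0.815−0.0662) × (0.6465−0.004650) = 0.08019×0.6418 = 0.05146 kmol/m³.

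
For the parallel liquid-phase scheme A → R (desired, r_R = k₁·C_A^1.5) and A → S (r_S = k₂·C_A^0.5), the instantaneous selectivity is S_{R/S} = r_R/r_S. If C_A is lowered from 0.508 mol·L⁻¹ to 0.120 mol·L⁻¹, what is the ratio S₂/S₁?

0.236

S_{R/S} = (k₁/k₂)·C_A, so S₂/S₁ = (C_{A,2}/C_{A,1}).
= 0.120/0.508 = 0.236.
Selectivity toward R falls as C_A falls — high-concentration operation is favoured.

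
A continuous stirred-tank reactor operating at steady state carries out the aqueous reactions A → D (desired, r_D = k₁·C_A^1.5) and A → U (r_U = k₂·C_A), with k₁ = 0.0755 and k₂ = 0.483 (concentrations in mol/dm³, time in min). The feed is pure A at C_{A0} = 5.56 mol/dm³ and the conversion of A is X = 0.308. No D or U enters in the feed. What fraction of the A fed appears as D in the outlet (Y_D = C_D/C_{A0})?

Exit C_A = C_{A0}(1−X) = 5.56×0.692 = 3.848 mol/dm³.
Rates in a CSTR are evaluated at the outlet concentration: r_D = 0.0755×3.848^1.5 = 0.5698, r_U = 0.483×3.848 = 1.858.
Fraction of consumed A going to D: r_D/(r_D+r_U) = 0.2347.
C_D = 0.2347·C_{A0}·X = 0.2347×5.56×0.308 = 0.402 mol/dm³; Y_D = C_D/C_{A0} = 0.0723.

0.0723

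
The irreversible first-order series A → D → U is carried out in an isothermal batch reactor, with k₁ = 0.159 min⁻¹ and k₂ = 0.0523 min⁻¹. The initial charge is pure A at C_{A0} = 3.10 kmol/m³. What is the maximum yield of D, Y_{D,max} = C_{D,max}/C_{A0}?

0.580

For a first-order series the maximum intermediate yield is C_{D,max}/C_{A0} = (k₁/k₂)^[k₂/(k₂−k₁)].
= (0.159/0.0523)^(0.0523/(0.0523−0.159)) = (3.040)^(-0.4902) = 0.5798.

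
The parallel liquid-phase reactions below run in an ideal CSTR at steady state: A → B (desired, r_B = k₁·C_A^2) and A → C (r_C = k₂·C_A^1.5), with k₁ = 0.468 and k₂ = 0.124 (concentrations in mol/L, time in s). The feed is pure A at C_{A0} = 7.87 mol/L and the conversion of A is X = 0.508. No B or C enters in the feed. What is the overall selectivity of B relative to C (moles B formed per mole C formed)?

Exit C_A = C_{A0}(1−X) = 7.87×0.492 = 3.872 mol/L.
In a CSTR the entire volume is at exit conditions, so r_B = 0.468×3.872^2 = 7.017 and r_C = 0.124×3.872^1.5 = 0.9448.
Overall selectivity = C_B/C_C = r_Bτ/(r_Cτ) = r_B/r_C = 7.43.

7.43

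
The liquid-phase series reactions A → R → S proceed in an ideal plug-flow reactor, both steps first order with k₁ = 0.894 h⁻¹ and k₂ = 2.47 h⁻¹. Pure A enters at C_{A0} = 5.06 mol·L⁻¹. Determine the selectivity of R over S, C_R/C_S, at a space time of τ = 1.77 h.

For first-order series with pure A initially, C_R(τ) = k₁C_{A0}/(k₂−k₁)·(e^(−k₁τ) − e^(−k₂τ)).
e^(−k₁τ) = e^(−0.894×1.77) = e^(−1.582) = 0.2055; e^(−k₂τ) = e^(−4.372) = 0.01263.
C_R = 0.894×5.06/(2.47−0.894) × (0.2055−0.01263) = 2.870×0.1929 = 0.5536 mol·L⁻¹.
C_A = C_{A0}e^(−k₁τ) = 1.040 mol·L⁻¹, so C_S = C_{A0}−C_A−C_R = 3.467 mol·L⁻¹; C_R/C_S = 0.160.

0.160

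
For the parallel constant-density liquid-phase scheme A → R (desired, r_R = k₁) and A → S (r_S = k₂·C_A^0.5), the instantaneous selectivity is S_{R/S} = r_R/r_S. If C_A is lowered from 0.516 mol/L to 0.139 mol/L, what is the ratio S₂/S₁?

1.93

S_{R/S} = (k₁/k₂)·C_A^-0.5, so S₂/S₁ = (C_{A,2}/C_{A,1})^-0.5.
= (0.139/0.516)^(-0.5) = (0.2694)^(-0.5) = 1.93.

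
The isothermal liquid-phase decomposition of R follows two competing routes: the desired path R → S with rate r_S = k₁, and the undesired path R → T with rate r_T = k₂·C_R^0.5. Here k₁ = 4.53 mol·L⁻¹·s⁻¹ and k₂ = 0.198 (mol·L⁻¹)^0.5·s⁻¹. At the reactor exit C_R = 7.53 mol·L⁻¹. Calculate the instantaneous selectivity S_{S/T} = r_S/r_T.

S_{S/T} = r_S/r_T = (k₁)/(k₂·C_R^0.5) = (k₁/k₂)·C_R^-0.5.
= (4.53) / (0.198×7.530^0.5) = 4.530/0.5433 = 8.34.
The undesired path is higher order in R, so low C_R (CSTR or dilute feed) favours S.

8.34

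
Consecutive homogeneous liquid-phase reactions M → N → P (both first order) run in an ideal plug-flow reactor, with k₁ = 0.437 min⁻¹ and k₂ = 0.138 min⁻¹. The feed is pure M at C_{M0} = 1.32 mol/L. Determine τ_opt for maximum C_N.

3.86 min

Setting dC_N/dτ = 0 gives τ_opt = ln(k₂/k₁)/(k₂−k₁).
= ln(0.138/0.437)/(0.138−0.437) = ln(0.3158)/-0.2990 = -1.153/-0.2990 = 3.86 min.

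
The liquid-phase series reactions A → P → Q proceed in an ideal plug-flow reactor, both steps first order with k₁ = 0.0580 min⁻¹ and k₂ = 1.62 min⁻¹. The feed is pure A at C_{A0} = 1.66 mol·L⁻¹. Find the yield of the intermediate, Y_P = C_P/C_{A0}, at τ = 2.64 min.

0.0313

The intermediate concentration in a first-order A→B→C sequence is C_P = k₁C_{A0}(e^(−k₁τ) − e^(−k₂τ))/(k₂−k₁).
e^(−k₁τ) = e^(−0.0580×2.64) = e^(−0.1531) = 0.8580; e^(−k₂τ) = e^(−4.277) = 0.01389.
C_P = 0.0580×1.66/(1.62−0.0580) × (0.8580−0.01389) = 0.06164×0.8441 = 0.05203 mol·L⁻¹.
Y_P = C_P/C_{A0} = 0.05203/1.66 = 0.0313.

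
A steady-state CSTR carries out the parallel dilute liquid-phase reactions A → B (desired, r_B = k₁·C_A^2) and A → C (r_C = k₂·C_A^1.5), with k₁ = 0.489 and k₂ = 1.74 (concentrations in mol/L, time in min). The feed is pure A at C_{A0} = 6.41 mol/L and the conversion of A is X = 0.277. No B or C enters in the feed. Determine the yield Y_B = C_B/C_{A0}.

Exit C_A = C_{A0}(1−X) = 6.41×0.723 = 4.634 mol/L.
Rates in a CSTR are evaluated at the outlet concentration: r_B = 0.489×4.634^2 = 10.50, r_C = 1.74×4.634^1.5 = 17.36.
Fraction of consumed A going to B: r_B/(r_B+r_C) = 0.3769.
C_B = 0.3769·C_{A0}·X = 0.3769×6.41×0.277 = 0.669 mol/L; Y_B = C_B/C_{A0} = 0.104.

0.104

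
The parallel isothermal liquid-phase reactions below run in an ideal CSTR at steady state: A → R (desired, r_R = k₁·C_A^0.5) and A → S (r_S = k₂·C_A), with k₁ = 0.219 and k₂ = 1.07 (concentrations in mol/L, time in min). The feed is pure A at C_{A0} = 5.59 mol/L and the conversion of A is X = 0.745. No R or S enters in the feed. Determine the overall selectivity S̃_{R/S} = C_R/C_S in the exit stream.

Exit C_A = C_{A0}(1−X) = 5.59×0.255 = 1.425 mol/L.
Rates in a CSTR are evaluated at the outlet concentration: r_R = 0.219×1.425^0.5 = 0.2615, r_S = 1.07×1.425 = 1.525.
Overall selectivity = C_R/C_S = r_Rτ/(r_Sτ) = r_R/r_S = 0.171.

0.171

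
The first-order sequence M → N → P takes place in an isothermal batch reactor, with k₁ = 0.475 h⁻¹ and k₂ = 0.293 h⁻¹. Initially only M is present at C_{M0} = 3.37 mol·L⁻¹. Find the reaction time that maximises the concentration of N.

2.65 h

For first-order series the maximum of C_N occurs at t_opt = ln(k₂/k₁)/(k₂−k₁).
= ln(0.293/0.475)/(0.293−0.475) = ln(0.6168)/-0.1820 = -0.4831/-0.1820 = 2.65 h.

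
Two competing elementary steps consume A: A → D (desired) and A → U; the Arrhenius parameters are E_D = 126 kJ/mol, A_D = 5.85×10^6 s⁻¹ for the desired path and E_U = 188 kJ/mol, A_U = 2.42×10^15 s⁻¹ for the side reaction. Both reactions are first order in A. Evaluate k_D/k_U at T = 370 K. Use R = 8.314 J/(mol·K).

Since both paths have the same order in A, the concentration cancels and S_{D/U} = k_D/k_U = (A_D/A_U)·exp[(E_U−E_D)/(RT)].
(E_U−E_D)/(RT) = (188−126)×10³/(8.314×370) = 62000/3076 = 20.15.
k_D/k_U = (5.85×10^6/2.42×10^15)·exp(20.15) = 2.417×10^-9 × 5.664×10^8 = 1.37.
Since E_D < E_U, lowering the temperature improves selectivity toward D.

1.37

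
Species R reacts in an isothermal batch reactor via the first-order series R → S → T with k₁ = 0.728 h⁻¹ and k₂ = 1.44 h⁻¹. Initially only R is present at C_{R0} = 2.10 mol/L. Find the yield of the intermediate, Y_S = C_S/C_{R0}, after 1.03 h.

Solving the coupled first-order balances gives C_S(t) = [k₁/(k₂−k₁)]·C_{R0}·(e^(−k₁t) − e^(−k₂t)).
e^(−k₁t) = e^(−0.728×1.03) = e^(−0.7498) = 0.4724; e^(−k₂t) = e^(−1.483) = 0.2269.
C_S = 0.728×2.10/(1.44−0.728) × (0.4724−0.2269) = 2.147×0.2455 = 0.5272 mol/L.
Y_S = C_S/C_{R0} = 0.5272/2.10 = 0.251.

0.251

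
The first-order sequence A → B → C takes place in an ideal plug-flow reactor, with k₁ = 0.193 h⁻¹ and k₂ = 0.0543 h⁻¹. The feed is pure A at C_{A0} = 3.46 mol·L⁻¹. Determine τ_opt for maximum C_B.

9.14 h

The intermediate peaks when r₁ = r₂, i.e. k₁e^(−k₁τ) = k₂e^(−k₂τ), giving τ_opt = ln(k₂/k₁)/(k₂−k₁).
= ln(0.0543/0.193)/(0.0543−0.193) = ln(0.2813)/-0.1387 = -1.268/-0.1387 = 9.14 h.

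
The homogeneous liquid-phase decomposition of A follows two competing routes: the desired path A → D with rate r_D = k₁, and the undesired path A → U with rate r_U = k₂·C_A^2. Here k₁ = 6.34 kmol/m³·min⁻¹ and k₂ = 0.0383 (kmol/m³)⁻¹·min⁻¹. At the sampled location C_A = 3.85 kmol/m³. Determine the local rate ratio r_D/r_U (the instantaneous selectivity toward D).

S_{D/U} = r_D/r_U = (k₁)/(k₂·C_A^2) = (k₁/k₂)·C_A^-2.
= (6.34) / (0.0383×3.850^2) = 6.340/0.5677 = 11.2.

11.2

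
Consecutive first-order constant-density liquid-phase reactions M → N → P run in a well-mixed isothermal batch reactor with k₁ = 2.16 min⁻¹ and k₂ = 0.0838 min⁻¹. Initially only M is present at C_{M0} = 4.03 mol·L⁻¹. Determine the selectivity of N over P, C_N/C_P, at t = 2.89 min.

4.44

For first-order series with pure M initially, C_N(t) = k₁C_{M0}/(k₂−k₁)·(e^(−k₁t) − e^(−k₂t)).
e^(−k₁t) = e^(−2.16×2.89) = e^(−6.242) = 0.001945; e^(−k₂t) = e^(−0.2422) = 0.7849.
C_N = 2.16×4.03/(0.0838−2.16) × (0.001945−0.7849) = (-4.193)×(-0.7830) = 3.283 mol·L⁻¹.
C_M = C_{M0}e^(−k₁t) = 0.007839 mol·L⁻¹, so C_P = C_{M0}−C_M−C_N = 0.7394 mol·L⁻¹; C_N/C_P = 4.44.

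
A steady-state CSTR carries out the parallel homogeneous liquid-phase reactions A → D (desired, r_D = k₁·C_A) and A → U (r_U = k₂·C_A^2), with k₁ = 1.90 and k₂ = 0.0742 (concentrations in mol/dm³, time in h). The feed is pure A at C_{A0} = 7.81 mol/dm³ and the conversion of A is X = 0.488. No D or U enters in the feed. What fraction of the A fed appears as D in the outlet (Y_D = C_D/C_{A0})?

0.422

Exit C_A = C_{A0}(1−X) = 7.81×0.512 = 3.999 mol/dm³.
In a CSTR the entire volume is at exit conditions, so r_D = 1.90×3.999 = 7.598 and r_U = 0.0742×3.999^2 = 1.186.
Fraction of consumed A going to D: r_D/(r_D+r_U) = 0.8649.
C_D = 0.8649·C_{A0}·X = 0.8649×7.81×0.488 = 3.30 mol/dm³; Y_D = C_D/C_{A0} = 0.422.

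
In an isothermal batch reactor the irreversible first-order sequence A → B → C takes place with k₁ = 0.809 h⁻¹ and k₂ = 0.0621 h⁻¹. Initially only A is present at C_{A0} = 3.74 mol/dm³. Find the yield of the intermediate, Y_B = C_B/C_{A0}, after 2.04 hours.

The intermediate concentration in a first-order A→B→C sequence is C_B = k₁C_{A0}(e^(−k₁t) − e^(−k₂t))/(k₂−k₁).
e^(−k₁t) = e^(−0.809×2.04) = e^(−1.650) = 0.1920; e^(−k₂t) = e^(−0.1267) = 0.8810.
C_B = 0.809×3.74/(0.0621−0.809) × (0.1920−0.8810) = (-4.051)×(-0.6890) = 2.791 mol/dm³.
Y_B = C_B/C_{A0} = 2.791/3.74 = 0.746.

0.746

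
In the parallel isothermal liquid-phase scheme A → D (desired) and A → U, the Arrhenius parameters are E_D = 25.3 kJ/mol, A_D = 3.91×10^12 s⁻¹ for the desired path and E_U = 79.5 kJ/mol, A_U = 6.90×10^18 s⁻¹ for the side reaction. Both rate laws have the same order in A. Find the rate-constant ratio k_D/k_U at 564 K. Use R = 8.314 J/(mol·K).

Since both paths have the same order in A, the concentration cancels and S_{D/U} = k_D/k_U = (A_D/A_U)·exp[(E_U−E_D)/(RT)].
(E_U−E_D)/(RT) = (79.5−25.3)×10³/(8.314×564) = 54200/4689 = 11.56.
k_D/k_U = (3.91×10^12/6.90×10^18)·exp(11.56) = 5.667×10^-7 × 1.047×10^5 = 0.0593.
Since E_D < E_U, lowering the temperature improves selectivity toward D.

0.0593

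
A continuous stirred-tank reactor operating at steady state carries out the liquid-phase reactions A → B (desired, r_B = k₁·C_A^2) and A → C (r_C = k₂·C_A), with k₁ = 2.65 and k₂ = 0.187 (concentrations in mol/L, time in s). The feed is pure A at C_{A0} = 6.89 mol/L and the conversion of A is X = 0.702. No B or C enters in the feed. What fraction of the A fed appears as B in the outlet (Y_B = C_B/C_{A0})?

0.679

Exit C_A = C_{A0}(1−X) = 6.89×0.298 = 2.053 mol/L.
In a CSTR the entire volume is at exit conditions, so r_B = 2.65×2.053^2 = 11.17 and r_C = 0.187×2.053 = 0.3840.
Fraction of consumed A going to B: r_B/(r_B+r_C) = 0.9668.
C_B = 0.9668·C_{A0}·X = 0.9668×6.89×0.702 = 4.68 mol/L; Y_B = C_B/C_{A0} = 0.679.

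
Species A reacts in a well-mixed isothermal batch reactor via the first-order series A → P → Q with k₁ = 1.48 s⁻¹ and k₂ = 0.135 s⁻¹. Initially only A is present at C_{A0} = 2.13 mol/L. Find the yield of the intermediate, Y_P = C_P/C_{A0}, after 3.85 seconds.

Solving the coupled first-order balances gives C_P(t) = [k₁/(k₂−k₁)]·C_{A0}·(e^(−k₁t) − e^(−k₂t)).
e^(−k₁t) = e^(−1.48×3.85) = e^(−5.698) = 0.003353; e^(−k₂t) = e^(−0.5198) = 0.5947.
C_P = 1.48×2.13/(0.135−1.48) × (0.003353−0.5947) = (-2.344)×(-0.5913) = 1.386 mol/L.
Y_P = C_P/C_{A0} = 1.386/2.13 = 0.651.

0.651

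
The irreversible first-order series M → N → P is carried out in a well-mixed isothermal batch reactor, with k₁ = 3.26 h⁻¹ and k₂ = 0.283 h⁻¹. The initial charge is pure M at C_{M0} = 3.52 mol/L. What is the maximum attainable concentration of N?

Evaluating C_N at t_opt = ln(k₂/k₁)/(k₂−k₁) gives C_{N,max}/C_{M0} = (k₁/k₂)^[k₂/(k₂−k₁)].
= (3.26/0.283)^(0.283/(0.283−3.26)) = (11.52)^(-0.09506) = 0.7927.
C_{N,max} = 0.7927×3.52 = 2.79 mol/L.

2.79 mol/L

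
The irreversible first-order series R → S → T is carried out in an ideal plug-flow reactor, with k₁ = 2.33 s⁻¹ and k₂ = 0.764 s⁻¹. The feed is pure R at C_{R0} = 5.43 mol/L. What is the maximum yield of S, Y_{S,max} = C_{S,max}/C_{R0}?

0.580

At the optimum, C_{S,max}/C_{R0} = (k₁/k₂)^[k₂/(k₂−k₁)].
= (2.33/0.764)^(0.764/(0.764−2.33)) = (3.050)^(-0.4879) = 0.5804.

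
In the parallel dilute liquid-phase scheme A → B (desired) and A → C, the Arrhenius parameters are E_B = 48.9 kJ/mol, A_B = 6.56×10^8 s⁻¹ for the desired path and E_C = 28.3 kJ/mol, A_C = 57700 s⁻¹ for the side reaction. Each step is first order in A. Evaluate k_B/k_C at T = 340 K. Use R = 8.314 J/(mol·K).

7.78

k_B/k_C = (A_B/A_C)·exp[−(E_B−E_C)/(RT)] = (A_B/A_C)·exp[(E_C−E_B)/(RT)].
(E_C−E_B)/(RT) = (28.3−48.9)×10³/(8.314×340) = -20600/2827 = -7.287.
k_B/k_C = (6.56×10^8/57700)·exp(-7.287) = 11369 × 6.840×10^-4 = 7.78.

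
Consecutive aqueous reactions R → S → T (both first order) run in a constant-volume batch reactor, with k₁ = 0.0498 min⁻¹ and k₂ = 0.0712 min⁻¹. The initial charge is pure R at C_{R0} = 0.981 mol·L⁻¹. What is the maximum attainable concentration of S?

0.299 mol·L⁻¹

At the optimum, C_{S,max}/C_{R0} = (k₁/k₂)^[k₂/(k₂−k₁)].
= (0.0498/0.0712)^(0.0712/(0.0712−0.0498)) = (0.6994)^(3.327) = 0.3044.
C_{S,max} = 0.3044×0.981 = 0.299 mol·L⁻¹.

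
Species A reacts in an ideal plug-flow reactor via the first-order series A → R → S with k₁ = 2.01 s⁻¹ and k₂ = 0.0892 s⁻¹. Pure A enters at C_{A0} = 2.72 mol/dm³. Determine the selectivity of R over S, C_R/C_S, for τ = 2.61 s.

4.81

The intermediate concentration in a first-order A→B→C sequence is C_R = k₁C_{A0}(e^(−k₁τ) − e^(−k₂τ))/(k₂−k₁).
e^(−k₁τ) = e^(−2.01×2.61) = e^(−5.246) = 0.005268; e^(−k₂τ) = e^(−0.2328) = 0.7923.
C_R = 2.01×2.72/(0.0892−2.01) × (0.005268−0.7923) = (-2.846)×(-0.7870) = 2.240 mol/dm³.
C_A = C_{A0}e^(−k₁τ) = 0.01433 mol/dm³, so C_S = C_{A0}−C_A−C_R = 0.4655 mol/dm³; C_R/C_S = 4.81.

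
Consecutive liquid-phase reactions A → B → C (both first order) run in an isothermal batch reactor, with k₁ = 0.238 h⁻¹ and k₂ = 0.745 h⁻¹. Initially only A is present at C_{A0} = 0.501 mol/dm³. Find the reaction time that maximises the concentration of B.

2.25 h

The intermediate peaks when r₁ = r₂, i.e. k₁e^(−k₁t) = k₂e^(−k₂t), giving t_opt = ln(k₂/k₁)/(k₂−k₁).
= ln(0.745/0.238)/(0.745−0.238) = ln(3.130)/0.5070 = 1.141/0.5070 = 2.25 h.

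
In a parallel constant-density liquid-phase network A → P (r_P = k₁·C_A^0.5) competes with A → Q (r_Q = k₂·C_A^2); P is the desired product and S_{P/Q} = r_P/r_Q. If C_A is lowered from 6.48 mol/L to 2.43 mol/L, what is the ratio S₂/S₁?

4.35

S_{P/Q} = (k₁/k₂)·C_A^-1.5, so S₂/S₁ = (C_{A,2}/C_{A,1})^-1.5.
= (2.43/6.48)^(-1.5) = (0.3750)^(-1.5) = 4.35.
Selectivity toward P rises as C_A falls — low-concentration operation is favoured.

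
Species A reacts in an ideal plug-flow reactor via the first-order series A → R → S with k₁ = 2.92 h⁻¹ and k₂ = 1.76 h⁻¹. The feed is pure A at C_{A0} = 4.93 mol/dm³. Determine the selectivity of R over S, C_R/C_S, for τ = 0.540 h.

1.33

The intermediate concentration in a first-order A→B→C sequence is C_R = k₁C_{A0}(e^(−k₁τ) − e^(−k₂τ))/(k₂−k₁).
e^(−k₁τ) = e^(−2.92×0.540) = e^(−1.577) = 0.2066; e^(−k₂τ) = e^(−0.9504) = 0.3866.
C_R = 2.92×4.93/(1.76−2.92) × (0.2066−0.3866) = (-12.41)×(-0.1800) = 2.233 mol/dm³.
C_A = C_{A0}e^(−k₁τ) = 1.019 mol/dm³, so C_S = C_{A0}−C_A−C_R = 1.678 mol/dm³; C_R/C_S = 1.33.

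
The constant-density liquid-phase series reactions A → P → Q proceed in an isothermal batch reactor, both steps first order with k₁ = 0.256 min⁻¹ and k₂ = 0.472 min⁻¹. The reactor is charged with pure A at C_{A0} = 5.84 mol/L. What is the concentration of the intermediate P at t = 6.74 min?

The intermediate concentration in a first-order A→B→C sequence is C_P = k₁C_{A0}(e^(−k₁t) − e^(−k₂t))/(k₂−k₁).
e^(−k₁t) = e^(−0.256×6.74) = e^(−1.725) = 0.1781; e^(−k₂t) = e^(−3.181) = 0.04153.
C_P = 0.256×5.84/(0.472−0.256) × (0.1781−0.04153) = 6.921×0.1366 = 0.9452 mol/L.

0.945 mol/L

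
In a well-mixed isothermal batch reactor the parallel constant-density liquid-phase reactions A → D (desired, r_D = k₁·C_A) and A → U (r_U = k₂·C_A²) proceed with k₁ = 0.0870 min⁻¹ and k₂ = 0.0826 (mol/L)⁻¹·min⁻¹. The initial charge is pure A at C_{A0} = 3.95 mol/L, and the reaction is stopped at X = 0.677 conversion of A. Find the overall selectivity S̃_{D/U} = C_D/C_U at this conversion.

0.431

C_A = C_{A0}(1−X) = 1.276 mol/L.
Along a PFR/batch, dC_D/dC_A = −r_D/(r_D+r_U) = −k₁/(k₁+k₂·C_A).
Integrating from C_{A0} to C_A: C_D = (0.0870/0.0826)·ln[(0.0870+0.0826·3.95)/(0.0870+0.0826·1.28)] = 1.053·ln(0.4133/0.1924) = 0.8053 mol/L.
C_U = (C_{A0}−C_A)−C_D = 1.869 mol/L; S̃_{D/U} = 0.8053/1.869 = 0.431.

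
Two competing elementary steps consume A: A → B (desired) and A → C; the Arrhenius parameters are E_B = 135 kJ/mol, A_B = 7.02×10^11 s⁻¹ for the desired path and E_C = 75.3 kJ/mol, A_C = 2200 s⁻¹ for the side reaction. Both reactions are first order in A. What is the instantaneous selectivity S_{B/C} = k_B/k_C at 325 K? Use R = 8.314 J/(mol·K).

Since both paths have the same order in A, the concentration cancels and S_{B/C} = k_B/k_C = (A_B/A_C)·exp[(E_C−E_B)/(RT)].
(E_C−E_B)/(RT) = (75.3−135)×10³/(8.314×325) = -59700/2702 = -22.09.
k_B/k_C = (7.02×10^11/2200)·exp(-22.09) = 3.191×10^8 × 2.538×10^-10 = 0.0810.
Since E_B > E_C, raising the temperature improves selectivity toward B.

0.0810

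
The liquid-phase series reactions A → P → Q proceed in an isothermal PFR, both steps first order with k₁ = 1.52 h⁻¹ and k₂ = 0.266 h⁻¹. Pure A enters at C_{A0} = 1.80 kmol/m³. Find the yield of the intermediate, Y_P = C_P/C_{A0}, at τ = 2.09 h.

0.645

For first-order series with pure A initially, C_P(τ) = k₁C_{A0}/(k₂−k₁)·(e^(−k₁τ) − e^(−k₂τ)).
e^(−k₁τ) = e^(−1.52×2.09) = e^(−3.177) = 0.04172; e^(−k₂τ) = e^(−0.5559) = 0.5735.
C_P = 1.52×1.80/(0.266−1.52) × (0.04172−0.5735) = (-2.182)×(-0.5318) = 1.160 kmol/m³.
Y_P = C_P/C_{A0} = 1.160/1.80 = 0.645.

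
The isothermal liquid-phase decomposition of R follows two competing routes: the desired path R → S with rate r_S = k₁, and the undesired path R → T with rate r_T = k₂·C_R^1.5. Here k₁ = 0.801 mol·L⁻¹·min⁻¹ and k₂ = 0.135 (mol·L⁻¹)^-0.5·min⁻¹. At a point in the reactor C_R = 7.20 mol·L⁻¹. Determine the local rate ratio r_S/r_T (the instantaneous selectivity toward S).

S_{S/T} = r_S/r_T = (k₁)/(k₂·C_R^1.5) = (k₁/k₂)·C_R^-1.5.
= (0.801) / (0.135×7.200^1.5) = 0.8010/2.608 = 0.307.
The undesired path is higher order in R, so low C_R (CSTR or dilute feed) favours S.

0.307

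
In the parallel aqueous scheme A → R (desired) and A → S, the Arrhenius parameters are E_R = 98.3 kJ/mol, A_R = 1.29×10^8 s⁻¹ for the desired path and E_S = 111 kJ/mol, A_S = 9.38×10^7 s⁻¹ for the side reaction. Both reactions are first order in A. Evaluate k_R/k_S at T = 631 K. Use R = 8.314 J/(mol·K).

15.5

With equal orders, S_{R/S} = k_R/k_S = (A_R/A_S)·exp[(E_S−E_R)/(RT)].
(E_S−E_R)/(RT) = (111−98.3)×10³/(8.314×631) = 12700/5246 = 2.421.
k_R/k_S = (1.29×10^8/9.38×10^7)·exp(2.421) = 1.375 × 11.26 = 15.5.
Since E_R < E_S, lowering the temperature improves selectivity toward R.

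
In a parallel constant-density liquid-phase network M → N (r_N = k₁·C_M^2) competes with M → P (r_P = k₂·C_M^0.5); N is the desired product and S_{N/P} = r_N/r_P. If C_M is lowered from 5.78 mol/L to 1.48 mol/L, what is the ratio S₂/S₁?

S_{N/P} = (k₁/k₂)·C_M^1.5, so S₂/S₁ = (C_{M,2}/C_{M,1})^1.5.
= (1.48/5.78)^1.5 = (0.2561)^1.5 = 0.130.

0.130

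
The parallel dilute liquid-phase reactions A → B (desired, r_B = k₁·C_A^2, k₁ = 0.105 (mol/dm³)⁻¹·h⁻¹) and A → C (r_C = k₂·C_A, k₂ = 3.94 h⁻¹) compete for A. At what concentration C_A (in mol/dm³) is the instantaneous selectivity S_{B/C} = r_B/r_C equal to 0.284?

S_{B/C} = (k₁/k₂)·C_A ⇒ C_A = S·k₂/k₁.
= 0.284×3.94/0.105 = 10.7 mol/dm³.

10.7 mol/dm³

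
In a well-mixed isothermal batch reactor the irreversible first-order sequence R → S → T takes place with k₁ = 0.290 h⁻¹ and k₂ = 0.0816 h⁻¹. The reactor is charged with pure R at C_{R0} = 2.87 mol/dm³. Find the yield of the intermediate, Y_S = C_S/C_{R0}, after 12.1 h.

The intermediate concentration in a first-order A→B→C sequence is C_S = k₁C_{R0}(e^(−k₁t) − e^(−k₂t))/(k₂−k₁).
e^(−k₁t) = e^(−0.290×12.1) = e^(−3.509) = 0.02993; e^(−k₂t) = e^(−0.9874) = 0.3726.
C_S = 0.290×2.87/(0.0816−0.290) × (0.02993−0.3726) = (-3.994)×(-0.3426) = 1.368 mol/dm³.
Y_S = C_S/C_{R0} = 1.368/2.87 = 0.477.

0.477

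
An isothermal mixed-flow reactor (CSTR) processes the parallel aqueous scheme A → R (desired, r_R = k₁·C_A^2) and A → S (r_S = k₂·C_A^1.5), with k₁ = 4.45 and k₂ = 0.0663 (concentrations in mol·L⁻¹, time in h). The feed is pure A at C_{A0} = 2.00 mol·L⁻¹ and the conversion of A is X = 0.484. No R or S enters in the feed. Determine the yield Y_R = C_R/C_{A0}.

0.477

Exit C_A = C_{A0}(1−X) = 2.00×0.516 = 1.032 mol·L⁻¹.
In a CSTR the entire volume is at exit conditions, so r_R = 4.45×1.032^2 = 4.739 and r_S = 0.0663×1.032^1.5 = 0.06951.
Fraction of consumed A going to R: r_R/(r_R+r_S) = 0.9855.
C_R = 0.9855·C_{A0}·X = 0.9855×2.00×0.484 = 0.954 mol·L⁻¹; Y_R = C_R/C_{A0} = 0.477.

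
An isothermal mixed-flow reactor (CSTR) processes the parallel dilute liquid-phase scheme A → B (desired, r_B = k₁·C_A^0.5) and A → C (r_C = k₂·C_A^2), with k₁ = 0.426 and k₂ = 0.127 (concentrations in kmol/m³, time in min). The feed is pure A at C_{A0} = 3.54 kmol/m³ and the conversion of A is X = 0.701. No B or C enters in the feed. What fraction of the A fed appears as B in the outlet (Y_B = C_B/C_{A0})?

Exit C_A = C_{A0}(1−X) = 3.54×0.299 = 1.058 kmol/m³.
Rates in a CSTR are evaluated at the outlet concentration: r_B = 0.426×1.058^0.5 = 0.4383, r_C = 0.127×1.058^2 = 0.1423.
Fraction of consumed A going to B: r_B/(r_B+r_C) = 0.7549.
C_B = 0.7549·C_{A0}·X = 0.7549×3.54×0.701 = 1.87 kmol/m³; Y_B = C_B/C_{A0} = 0.529.

0.529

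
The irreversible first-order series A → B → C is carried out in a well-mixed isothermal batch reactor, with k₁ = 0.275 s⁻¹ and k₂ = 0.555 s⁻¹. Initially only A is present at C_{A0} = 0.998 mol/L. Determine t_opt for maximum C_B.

The intermediate peaks when r₁ = r₂, i.e. k₁e^(−k₁t) = k₂e^(−k₂t), giving t_opt = ln(k₂/k₁)/(k₂−k₁).
= ln(0.555/0.275)/(0.555−0.275) = ln(2.018)/0.2800 = 0.7022/0.2800 = 2.51 s.

2.51 s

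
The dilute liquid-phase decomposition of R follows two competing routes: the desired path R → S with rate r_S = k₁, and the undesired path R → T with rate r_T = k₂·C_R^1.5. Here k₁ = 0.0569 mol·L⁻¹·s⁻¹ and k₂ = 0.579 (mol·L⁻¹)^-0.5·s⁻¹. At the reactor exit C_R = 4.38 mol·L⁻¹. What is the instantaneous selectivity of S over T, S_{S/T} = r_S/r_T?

S_{S/T} = r_S/r_T = (k₁)/(k₂·C_R^1.5) = (k₁/k₂)·C_R^-1.5.
= (0.0569) / (0.579×4.380^1.5) = 0.05690/5.307 = 0.0107.

0.0107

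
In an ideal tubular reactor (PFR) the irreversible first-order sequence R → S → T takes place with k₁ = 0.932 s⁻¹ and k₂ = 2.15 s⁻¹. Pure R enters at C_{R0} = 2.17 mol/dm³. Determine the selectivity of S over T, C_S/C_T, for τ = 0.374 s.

2.04

The intermediate concentration in a first-order A→B→C sequence is C_S = k₁C_{R0}(e^(−k₁τ) − e^(−k₂τ))/(k₂−k₁).
e^(−k₁τ) = e^(−0.932×0.374) = e^(−0.3486) = 0.7057; e^(−k₂τ) = e^(−0.8041) = 0.4475.
C_S = 0.932×2.17/(2.15−0.932) × (0.7057−0.4475) = 1.660×0.2582 = 0.4287 mol/dm³.
C_R = C_{R0}e^(−k₁τ) = 1.531 mol/dm³, so C_T = C_{R0}−C_R−C_S = 0.2099 mol/dm³; C_S/C_T = 2.04.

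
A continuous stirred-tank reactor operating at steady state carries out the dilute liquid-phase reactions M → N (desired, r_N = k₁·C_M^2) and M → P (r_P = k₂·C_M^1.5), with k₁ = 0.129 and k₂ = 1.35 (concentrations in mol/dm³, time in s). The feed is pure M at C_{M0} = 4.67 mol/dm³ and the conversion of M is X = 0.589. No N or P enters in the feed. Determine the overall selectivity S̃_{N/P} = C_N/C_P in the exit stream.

0.132

Exit C_M = C_{M0}(1−X) = 4.67×0.411 = 1.919 mol/dm³.
Rates in a CSTR are evaluated at the outlet concentration: r_N = 0.129×1.919^2 = 0.4752, r_P = 1.35×1.919^1.5 = 3.590.
Overall selectivity = C_N/C_P = r_Nτ/(r_Pτ) = r_N/r_P = 0.132.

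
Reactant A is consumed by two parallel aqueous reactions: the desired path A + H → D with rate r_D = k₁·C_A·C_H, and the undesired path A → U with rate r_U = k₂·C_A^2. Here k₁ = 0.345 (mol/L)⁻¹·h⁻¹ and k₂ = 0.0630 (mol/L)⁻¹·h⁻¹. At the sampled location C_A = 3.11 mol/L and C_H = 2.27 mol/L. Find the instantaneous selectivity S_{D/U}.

4.00

S_{D/U} = r_D/r_U = (k₁·C_A·C_H)/(k₂·C_A^2) = (k₁/k₂)·C_A⁻¹·C_H.
= (0.345×3.110×2.270) / (0.0630×3.110^2) = 2.436/0.6093 = 4.00.
The undesired path is higher order in A, so low C_A (CSTR or dilute feed) favours D.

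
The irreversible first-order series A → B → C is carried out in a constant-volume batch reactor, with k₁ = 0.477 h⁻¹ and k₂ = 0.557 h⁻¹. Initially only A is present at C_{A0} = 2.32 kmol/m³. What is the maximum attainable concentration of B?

At the optimum, C_{B,max}/C_{A0} = (k₁/k₂)^[k₂/(k₂−k₁)].
= (0.477/0.557)^(0.557/(0.557−0.477)) = (0.8564)^(6.962) = 0.3398.
C_{B,max} = 0.3398×2.32 = 0.788 kmol/m³.

0.788 kmol/m³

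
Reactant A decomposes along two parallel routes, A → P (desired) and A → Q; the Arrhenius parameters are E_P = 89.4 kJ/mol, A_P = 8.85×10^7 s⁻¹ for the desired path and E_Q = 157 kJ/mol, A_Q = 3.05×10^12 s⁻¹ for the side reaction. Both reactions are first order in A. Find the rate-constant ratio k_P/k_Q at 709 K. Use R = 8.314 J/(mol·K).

With equal orders, S_{P/Q} = k_P/k_Q = (A_P/A_Q)·exp[(E_Q−E_P)/(RT)].
(E_Q−E_P)/(RT) = (157−89.4)×10³/(8.314×709) = 67600/5895 = 11.47.
k_P/k_Q = (8.85×10^7/3.05×10^12)·exp(11.47) = 2.902×10^-5 × 95614 = 2.77.
Since E_P < E_Q, lowering the temperature improves selectivity toward P.

2.77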